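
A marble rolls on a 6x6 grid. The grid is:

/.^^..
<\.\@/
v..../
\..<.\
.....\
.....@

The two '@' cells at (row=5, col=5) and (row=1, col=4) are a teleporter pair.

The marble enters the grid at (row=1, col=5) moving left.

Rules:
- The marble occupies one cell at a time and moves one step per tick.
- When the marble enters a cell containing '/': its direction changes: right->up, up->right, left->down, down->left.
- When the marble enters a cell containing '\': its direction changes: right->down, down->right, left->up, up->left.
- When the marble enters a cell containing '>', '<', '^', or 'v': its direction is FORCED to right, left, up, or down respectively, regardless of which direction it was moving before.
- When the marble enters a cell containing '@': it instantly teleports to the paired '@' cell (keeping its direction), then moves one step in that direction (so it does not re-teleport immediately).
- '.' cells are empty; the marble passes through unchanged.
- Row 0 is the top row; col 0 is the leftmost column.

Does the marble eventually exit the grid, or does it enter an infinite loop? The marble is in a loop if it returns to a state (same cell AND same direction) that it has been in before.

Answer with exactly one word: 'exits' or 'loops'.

Step 1: enter (1,5), '/' deflects left->down, move down to (2,5)
Step 2: enter (2,5), '/' deflects down->left, move left to (2,4)
Step 3: enter (2,4), '.' pass, move left to (2,3)
Step 4: enter (2,3), '.' pass, move left to (2,2)
Step 5: enter (2,2), '.' pass, move left to (2,1)
Step 6: enter (2,1), '.' pass, move left to (2,0)
Step 7: enter (2,0), 'v' forces left->down, move down to (3,0)
Step 8: enter (3,0), '\' deflects down->right, move right to (3,1)
Step 9: enter (3,1), '.' pass, move right to (3,2)
Step 10: enter (3,2), '.' pass, move right to (3,3)
Step 11: enter (3,3), '<' forces right->left, move left to (3,2)
Step 12: enter (3,2), '.' pass, move left to (3,1)
Step 13: enter (3,1), '.' pass, move left to (3,0)
Step 14: enter (3,0), '\' deflects left->up, move up to (2,0)
Step 15: enter (2,0), 'v' forces up->down, move down to (3,0)
Step 16: at (3,0) dir=down — LOOP DETECTED (seen before)

Answer: loops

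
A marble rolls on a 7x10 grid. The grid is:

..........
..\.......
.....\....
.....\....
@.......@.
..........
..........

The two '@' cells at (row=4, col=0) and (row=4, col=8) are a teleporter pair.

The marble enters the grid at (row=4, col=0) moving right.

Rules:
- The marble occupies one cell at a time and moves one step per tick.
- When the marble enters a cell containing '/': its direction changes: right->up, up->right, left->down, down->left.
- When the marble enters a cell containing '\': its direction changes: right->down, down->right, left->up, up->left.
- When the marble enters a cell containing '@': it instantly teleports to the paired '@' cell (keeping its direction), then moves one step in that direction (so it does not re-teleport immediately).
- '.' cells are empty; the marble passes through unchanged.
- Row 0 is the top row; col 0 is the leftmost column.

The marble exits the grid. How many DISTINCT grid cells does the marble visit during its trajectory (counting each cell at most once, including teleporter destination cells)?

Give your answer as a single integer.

Answer: 3

Derivation:
Step 1: enter (4,0), '@' teleport (4,0)->(4,8), also enter (4,8), move right to (4,9)
Step 2: enter (4,9), '.' pass, move right to (4,10)
Step 3: at (4,10) — EXIT via right edge, pos 4
Distinct cells visited: 3 (path length 3)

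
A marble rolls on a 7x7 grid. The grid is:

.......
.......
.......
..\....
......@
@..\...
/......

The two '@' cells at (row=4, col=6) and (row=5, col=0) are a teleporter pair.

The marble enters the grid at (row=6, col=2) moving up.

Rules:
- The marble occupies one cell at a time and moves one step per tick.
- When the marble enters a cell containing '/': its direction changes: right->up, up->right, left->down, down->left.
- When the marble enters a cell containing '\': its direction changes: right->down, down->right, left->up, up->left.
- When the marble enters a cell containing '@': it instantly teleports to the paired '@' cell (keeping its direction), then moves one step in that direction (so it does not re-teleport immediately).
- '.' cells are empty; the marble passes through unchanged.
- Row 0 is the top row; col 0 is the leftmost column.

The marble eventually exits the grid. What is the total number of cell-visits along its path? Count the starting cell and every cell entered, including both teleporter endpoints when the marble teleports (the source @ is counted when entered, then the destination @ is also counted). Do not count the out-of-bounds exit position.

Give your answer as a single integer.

Step 1: enter (6,2), '.' pass, move up to (5,2)
Step 2: enter (5,2), '.' pass, move up to (4,2)
Step 3: enter (4,2), '.' pass, move up to (3,2)
Step 4: enter (3,2), '\' deflects up->left, move left to (3,1)
Step 5: enter (3,1), '.' pass, move left to (3,0)
Step 6: enter (3,0), '.' pass, move left to (3,-1)
Step 7: at (3,-1) — EXIT via left edge, pos 3
Path length (cell visits): 6

Answer: 6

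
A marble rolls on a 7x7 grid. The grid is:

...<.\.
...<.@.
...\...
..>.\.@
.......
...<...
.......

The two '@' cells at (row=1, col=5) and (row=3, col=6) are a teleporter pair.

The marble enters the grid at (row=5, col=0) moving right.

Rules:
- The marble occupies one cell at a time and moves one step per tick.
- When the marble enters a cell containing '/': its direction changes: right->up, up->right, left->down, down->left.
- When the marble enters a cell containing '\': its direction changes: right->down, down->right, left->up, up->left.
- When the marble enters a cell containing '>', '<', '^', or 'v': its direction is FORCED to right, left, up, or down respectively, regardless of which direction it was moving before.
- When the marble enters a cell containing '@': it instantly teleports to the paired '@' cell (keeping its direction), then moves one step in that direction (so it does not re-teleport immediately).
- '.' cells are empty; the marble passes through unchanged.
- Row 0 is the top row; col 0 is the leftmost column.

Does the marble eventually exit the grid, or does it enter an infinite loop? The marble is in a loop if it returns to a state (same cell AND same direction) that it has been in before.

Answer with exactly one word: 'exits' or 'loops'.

Answer: exits

Derivation:
Step 1: enter (5,0), '.' pass, move right to (5,1)
Step 2: enter (5,1), '.' pass, move right to (5,2)
Step 3: enter (5,2), '.' pass, move right to (5,3)
Step 4: enter (5,3), '<' forces right->left, move left to (5,2)
Step 5: enter (5,2), '.' pass, move left to (5,1)
Step 6: enter (5,1), '.' pass, move left to (5,0)
Step 7: enter (5,0), '.' pass, move left to (5,-1)
Step 8: at (5,-1) — EXIT via left edge, pos 5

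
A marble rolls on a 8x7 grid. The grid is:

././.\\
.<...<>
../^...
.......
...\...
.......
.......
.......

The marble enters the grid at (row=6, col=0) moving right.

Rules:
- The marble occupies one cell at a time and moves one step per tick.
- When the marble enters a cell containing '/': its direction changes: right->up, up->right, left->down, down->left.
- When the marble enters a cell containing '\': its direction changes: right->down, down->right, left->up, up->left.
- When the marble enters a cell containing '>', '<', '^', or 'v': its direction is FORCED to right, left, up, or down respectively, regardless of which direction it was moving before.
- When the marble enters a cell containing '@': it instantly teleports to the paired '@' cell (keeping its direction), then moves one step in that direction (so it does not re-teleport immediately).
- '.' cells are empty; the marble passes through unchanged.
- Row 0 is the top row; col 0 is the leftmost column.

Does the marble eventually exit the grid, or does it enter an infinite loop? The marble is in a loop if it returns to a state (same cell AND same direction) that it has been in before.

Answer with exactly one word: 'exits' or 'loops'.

Step 1: enter (6,0), '.' pass, move right to (6,1)
Step 2: enter (6,1), '.' pass, move right to (6,2)
Step 3: enter (6,2), '.' pass, move right to (6,3)
Step 4: enter (6,3), '.' pass, move right to (6,4)
Step 5: enter (6,4), '.' pass, move right to (6,5)
Step 6: enter (6,5), '.' pass, move right to (6,6)
Step 7: enter (6,6), '.' pass, move right to (6,7)
Step 8: at (6,7) — EXIT via right edge, pos 6

Answer: exits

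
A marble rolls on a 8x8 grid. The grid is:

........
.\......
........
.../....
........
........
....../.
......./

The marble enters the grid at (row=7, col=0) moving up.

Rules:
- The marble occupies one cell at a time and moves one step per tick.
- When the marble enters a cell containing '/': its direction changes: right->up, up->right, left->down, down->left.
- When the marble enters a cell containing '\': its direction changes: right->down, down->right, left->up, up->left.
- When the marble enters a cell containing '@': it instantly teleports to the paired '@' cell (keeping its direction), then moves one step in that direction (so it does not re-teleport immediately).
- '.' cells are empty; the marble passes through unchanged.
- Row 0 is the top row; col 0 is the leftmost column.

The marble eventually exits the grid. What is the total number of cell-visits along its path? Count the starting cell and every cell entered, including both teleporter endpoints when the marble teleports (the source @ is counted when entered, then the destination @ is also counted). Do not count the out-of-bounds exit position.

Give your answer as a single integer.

Answer: 8

Derivation:
Step 1: enter (7,0), '.' pass, move up to (6,0)
Step 2: enter (6,0), '.' pass, move up to (5,0)
Step 3: enter (5,0), '.' pass, move up to (4,0)
Step 4: enter (4,0), '.' pass, move up to (3,0)
Step 5: enter (3,0), '.' pass, move up to (2,0)
Step 6: enter (2,0), '.' pass, move up to (1,0)
Step 7: enter (1,0), '.' pass, move up to (0,0)
Step 8: enter (0,0), '.' pass, move up to (-1,0)
Step 9: at (-1,0) — EXIT via top edge, pos 0
Path length (cell visits): 8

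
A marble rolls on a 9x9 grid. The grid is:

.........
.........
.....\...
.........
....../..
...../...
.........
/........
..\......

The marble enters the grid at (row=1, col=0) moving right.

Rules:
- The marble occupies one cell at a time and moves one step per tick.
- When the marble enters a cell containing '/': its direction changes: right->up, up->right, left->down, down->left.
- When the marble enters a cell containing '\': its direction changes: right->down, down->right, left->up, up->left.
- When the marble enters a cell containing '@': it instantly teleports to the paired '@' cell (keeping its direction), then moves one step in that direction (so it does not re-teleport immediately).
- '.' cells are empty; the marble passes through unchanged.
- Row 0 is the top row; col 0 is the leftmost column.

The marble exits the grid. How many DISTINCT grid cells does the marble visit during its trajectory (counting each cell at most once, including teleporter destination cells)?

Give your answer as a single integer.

Step 1: enter (1,0), '.' pass, move right to (1,1)
Step 2: enter (1,1), '.' pass, move right to (1,2)
Step 3: enter (1,2), '.' pass, move right to (1,3)
Step 4: enter (1,3), '.' pass, move right to (1,4)
Step 5: enter (1,4), '.' pass, move right to (1,5)
Step 6: enter (1,5), '.' pass, move right to (1,6)
Step 7: enter (1,6), '.' pass, move right to (1,7)
Step 8: enter (1,7), '.' pass, move right to (1,8)
Step 9: enter (1,8), '.' pass, move right to (1,9)
Step 10: at (1,9) — EXIT via right edge, pos 1
Distinct cells visited: 9 (path length 9)

Answer: 9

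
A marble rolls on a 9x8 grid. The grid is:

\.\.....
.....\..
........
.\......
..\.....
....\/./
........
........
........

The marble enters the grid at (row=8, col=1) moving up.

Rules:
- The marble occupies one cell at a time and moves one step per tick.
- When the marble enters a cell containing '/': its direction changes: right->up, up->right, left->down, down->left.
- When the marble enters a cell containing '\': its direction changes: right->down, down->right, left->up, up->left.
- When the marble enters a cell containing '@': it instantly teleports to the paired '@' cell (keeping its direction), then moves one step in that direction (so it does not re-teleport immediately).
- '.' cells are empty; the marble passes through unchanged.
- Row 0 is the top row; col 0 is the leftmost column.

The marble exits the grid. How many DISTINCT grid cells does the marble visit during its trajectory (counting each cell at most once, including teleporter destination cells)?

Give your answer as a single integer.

Answer: 7

Derivation:
Step 1: enter (8,1), '.' pass, move up to (7,1)
Step 2: enter (7,1), '.' pass, move up to (6,1)
Step 3: enter (6,1), '.' pass, move up to (5,1)
Step 4: enter (5,1), '.' pass, move up to (4,1)
Step 5: enter (4,1), '.' pass, move up to (3,1)
Step 6: enter (3,1), '\' deflects up->left, move left to (3,0)
Step 7: enter (3,0), '.' pass, move left to (3,-1)
Step 8: at (3,-1) — EXIT via left edge, pos 3
Distinct cells visited: 7 (path length 7)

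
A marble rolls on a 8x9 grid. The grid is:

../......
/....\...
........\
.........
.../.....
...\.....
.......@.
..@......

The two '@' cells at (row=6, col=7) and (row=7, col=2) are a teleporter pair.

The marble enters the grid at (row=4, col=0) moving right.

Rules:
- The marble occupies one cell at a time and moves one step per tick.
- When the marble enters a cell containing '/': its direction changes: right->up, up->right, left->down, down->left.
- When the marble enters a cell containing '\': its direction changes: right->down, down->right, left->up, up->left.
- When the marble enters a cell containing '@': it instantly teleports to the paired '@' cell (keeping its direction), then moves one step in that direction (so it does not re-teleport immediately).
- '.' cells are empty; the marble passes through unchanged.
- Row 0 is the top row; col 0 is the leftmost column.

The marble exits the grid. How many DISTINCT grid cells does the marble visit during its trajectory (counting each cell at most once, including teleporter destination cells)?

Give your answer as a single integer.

Step 1: enter (4,0), '.' pass, move right to (4,1)
Step 2: enter (4,1), '.' pass, move right to (4,2)
Step 3: enter (4,2), '.' pass, move right to (4,3)
Step 4: enter (4,3), '/' deflects right->up, move up to (3,3)
Step 5: enter (3,3), '.' pass, move up to (2,3)
Step 6: enter (2,3), '.' pass, move up to (1,3)
Step 7: enter (1,3), '.' pass, move up to (0,3)
Step 8: enter (0,3), '.' pass, move up to (-1,3)
Step 9: at (-1,3) — EXIT via top edge, pos 3
Distinct cells visited: 8 (path length 8)

Answer: 8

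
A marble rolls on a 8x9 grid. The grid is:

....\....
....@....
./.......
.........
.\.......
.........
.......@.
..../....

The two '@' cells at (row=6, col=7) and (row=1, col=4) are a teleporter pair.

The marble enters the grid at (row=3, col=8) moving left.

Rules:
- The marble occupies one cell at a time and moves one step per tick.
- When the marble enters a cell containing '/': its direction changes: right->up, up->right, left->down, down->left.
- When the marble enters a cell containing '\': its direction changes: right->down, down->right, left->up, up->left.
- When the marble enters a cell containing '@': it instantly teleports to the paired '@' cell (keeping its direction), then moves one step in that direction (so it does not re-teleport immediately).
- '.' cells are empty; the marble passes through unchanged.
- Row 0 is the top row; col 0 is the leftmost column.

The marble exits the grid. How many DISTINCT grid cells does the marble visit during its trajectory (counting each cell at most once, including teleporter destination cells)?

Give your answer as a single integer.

Answer: 9

Derivation:
Step 1: enter (3,8), '.' pass, move left to (3,7)
Step 2: enter (3,7), '.' pass, move left to (3,6)
Step 3: enter (3,6), '.' pass, move left to (3,5)
Step 4: enter (3,5), '.' pass, move left to (3,4)
Step 5: enter (3,4), '.' pass, move left to (3,3)
Step 6: enter (3,3), '.' pass, move left to (3,2)
Step 7: enter (3,2), '.' pass, move left to (3,1)
Step 8: enter (3,1), '.' pass, move left to (3,0)
Step 9: enter (3,0), '.' pass, move left to (3,-1)
Step 10: at (3,-1) — EXIT via left edge, pos 3
Distinct cells visited: 9 (path length 9)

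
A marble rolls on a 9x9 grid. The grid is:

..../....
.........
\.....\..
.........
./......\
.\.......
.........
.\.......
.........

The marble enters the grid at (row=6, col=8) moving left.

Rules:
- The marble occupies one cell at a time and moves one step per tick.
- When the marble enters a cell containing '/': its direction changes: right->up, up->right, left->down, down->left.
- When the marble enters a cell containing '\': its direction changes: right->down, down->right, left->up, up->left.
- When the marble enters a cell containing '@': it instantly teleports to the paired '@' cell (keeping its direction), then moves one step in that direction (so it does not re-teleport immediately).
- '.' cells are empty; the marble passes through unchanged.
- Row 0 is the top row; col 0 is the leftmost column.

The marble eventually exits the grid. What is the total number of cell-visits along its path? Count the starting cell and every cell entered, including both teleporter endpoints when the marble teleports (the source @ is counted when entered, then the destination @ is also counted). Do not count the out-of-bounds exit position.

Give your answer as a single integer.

Step 1: enter (6,8), '.' pass, move left to (6,7)
Step 2: enter (6,7), '.' pass, move left to (6,6)
Step 3: enter (6,6), '.' pass, move left to (6,5)
Step 4: enter (6,5), '.' pass, move left to (6,4)
Step 5: enter (6,4), '.' pass, move left to (6,3)
Step 6: enter (6,3), '.' pass, move left to (6,2)
Step 7: enter (6,2), '.' pass, move left to (6,1)
Step 8: enter (6,1), '.' pass, move left to (6,0)
Step 9: enter (6,0), '.' pass, move left to (6,-1)
Step 10: at (6,-1) — EXIT via left edge, pos 6
Path length (cell visits): 9

Answer: 9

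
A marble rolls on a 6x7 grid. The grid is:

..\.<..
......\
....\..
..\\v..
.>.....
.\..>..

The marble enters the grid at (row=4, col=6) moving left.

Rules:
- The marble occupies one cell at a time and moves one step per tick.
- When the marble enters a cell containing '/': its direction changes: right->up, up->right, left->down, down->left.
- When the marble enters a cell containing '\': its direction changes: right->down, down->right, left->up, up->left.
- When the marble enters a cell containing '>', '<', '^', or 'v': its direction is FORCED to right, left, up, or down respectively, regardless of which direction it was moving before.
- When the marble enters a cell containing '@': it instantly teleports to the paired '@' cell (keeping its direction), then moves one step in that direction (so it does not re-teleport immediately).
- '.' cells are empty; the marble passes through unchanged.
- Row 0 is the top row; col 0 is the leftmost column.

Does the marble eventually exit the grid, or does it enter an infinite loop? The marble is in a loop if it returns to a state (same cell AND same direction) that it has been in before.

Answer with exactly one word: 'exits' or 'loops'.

Step 1: enter (4,6), '.' pass, move left to (4,5)
Step 2: enter (4,5), '.' pass, move left to (4,4)
Step 3: enter (4,4), '.' pass, move left to (4,3)
Step 4: enter (4,3), '.' pass, move left to (4,2)
Step 5: enter (4,2), '.' pass, move left to (4,1)
Step 6: enter (4,1), '>' forces left->right, move right to (4,2)
Step 7: enter (4,2), '.' pass, move right to (4,3)
Step 8: enter (4,3), '.' pass, move right to (4,4)
Step 9: enter (4,4), '.' pass, move right to (4,5)
Step 10: enter (4,5), '.' pass, move right to (4,6)
Step 11: enter (4,6), '.' pass, move right to (4,7)
Step 12: at (4,7) — EXIT via right edge, pos 4

Answer: exits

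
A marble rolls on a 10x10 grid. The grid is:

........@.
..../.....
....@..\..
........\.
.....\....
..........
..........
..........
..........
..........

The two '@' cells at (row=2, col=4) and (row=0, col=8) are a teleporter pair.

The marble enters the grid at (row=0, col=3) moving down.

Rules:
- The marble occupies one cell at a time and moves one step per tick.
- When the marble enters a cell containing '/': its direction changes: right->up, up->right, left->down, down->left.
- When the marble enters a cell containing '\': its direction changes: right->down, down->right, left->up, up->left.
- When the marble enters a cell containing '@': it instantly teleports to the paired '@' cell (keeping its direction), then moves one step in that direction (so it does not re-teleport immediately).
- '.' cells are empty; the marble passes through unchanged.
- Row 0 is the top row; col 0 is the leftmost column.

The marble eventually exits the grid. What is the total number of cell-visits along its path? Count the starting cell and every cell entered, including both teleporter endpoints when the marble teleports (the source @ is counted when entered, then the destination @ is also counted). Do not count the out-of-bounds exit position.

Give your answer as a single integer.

Step 1: enter (0,3), '.' pass, move down to (1,3)
Step 2: enter (1,3), '.' pass, move down to (2,3)
Step 3: enter (2,3), '.' pass, move down to (3,3)
Step 4: enter (3,3), '.' pass, move down to (4,3)
Step 5: enter (4,3), '.' pass, move down to (5,3)
Step 6: enter (5,3), '.' pass, move down to (6,3)
Step 7: enter (6,3), '.' pass, move down to (7,3)
Step 8: enter (7,3), '.' pass, move down to (8,3)
Step 9: enter (8,3), '.' pass, move down to (9,3)
Step 10: enter (9,3), '.' pass, move down to (10,3)
Step 11: at (10,3) — EXIT via bottom edge, pos 3
Path length (cell visits): 10

Answer: 10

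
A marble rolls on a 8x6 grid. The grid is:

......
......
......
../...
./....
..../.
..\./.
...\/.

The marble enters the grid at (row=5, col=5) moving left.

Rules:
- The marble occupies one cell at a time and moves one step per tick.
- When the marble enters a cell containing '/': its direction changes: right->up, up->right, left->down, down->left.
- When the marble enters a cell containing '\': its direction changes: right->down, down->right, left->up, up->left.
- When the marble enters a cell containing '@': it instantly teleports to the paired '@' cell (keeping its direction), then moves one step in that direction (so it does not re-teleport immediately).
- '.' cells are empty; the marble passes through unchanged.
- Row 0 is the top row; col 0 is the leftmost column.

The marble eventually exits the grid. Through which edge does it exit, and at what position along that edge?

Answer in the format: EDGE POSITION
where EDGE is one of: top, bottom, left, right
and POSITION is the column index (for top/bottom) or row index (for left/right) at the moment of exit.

Step 1: enter (5,5), '.' pass, move left to (5,4)
Step 2: enter (5,4), '/' deflects left->down, move down to (6,4)
Step 3: enter (6,4), '/' deflects down->left, move left to (6,3)
Step 4: enter (6,3), '.' pass, move left to (6,2)
Step 5: enter (6,2), '\' deflects left->up, move up to (5,2)
Step 6: enter (5,2), '.' pass, move up to (4,2)
Step 7: enter (4,2), '.' pass, move up to (3,2)
Step 8: enter (3,2), '/' deflects up->right, move right to (3,3)
Step 9: enter (3,3), '.' pass, move right to (3,4)
Step 10: enter (3,4), '.' pass, move right to (3,5)
Step 11: enter (3,5), '.' pass, move right to (3,6)
Step 12: at (3,6) — EXIT via right edge, pos 3

Answer: right 3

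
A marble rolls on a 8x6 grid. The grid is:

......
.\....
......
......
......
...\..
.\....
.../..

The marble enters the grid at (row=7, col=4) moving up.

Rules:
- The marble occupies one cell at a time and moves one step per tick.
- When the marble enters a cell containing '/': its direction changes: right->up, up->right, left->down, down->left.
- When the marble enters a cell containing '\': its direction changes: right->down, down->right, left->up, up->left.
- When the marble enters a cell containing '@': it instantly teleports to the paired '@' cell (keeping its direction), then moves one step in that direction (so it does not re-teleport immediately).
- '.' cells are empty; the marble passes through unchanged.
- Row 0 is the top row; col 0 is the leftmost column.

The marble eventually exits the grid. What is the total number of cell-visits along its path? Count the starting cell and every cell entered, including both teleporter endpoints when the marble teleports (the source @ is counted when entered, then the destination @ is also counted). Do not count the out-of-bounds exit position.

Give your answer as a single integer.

Step 1: enter (7,4), '.' pass, move up to (6,4)
Step 2: enter (6,4), '.' pass, move up to (5,4)
Step 3: enter (5,4), '.' pass, move up to (4,4)
Step 4: enter (4,4), '.' pass, move up to (3,4)
Step 5: enter (3,4), '.' pass, move up to (2,4)
Step 6: enter (2,4), '.' pass, move up to (1,4)
Step 7: enter (1,4), '.' pass, move up to (0,4)
Step 8: enter (0,4), '.' pass, move up to (-1,4)
Step 9: at (-1,4) — EXIT via top edge, pos 4
Path length (cell visits): 8

Answer: 8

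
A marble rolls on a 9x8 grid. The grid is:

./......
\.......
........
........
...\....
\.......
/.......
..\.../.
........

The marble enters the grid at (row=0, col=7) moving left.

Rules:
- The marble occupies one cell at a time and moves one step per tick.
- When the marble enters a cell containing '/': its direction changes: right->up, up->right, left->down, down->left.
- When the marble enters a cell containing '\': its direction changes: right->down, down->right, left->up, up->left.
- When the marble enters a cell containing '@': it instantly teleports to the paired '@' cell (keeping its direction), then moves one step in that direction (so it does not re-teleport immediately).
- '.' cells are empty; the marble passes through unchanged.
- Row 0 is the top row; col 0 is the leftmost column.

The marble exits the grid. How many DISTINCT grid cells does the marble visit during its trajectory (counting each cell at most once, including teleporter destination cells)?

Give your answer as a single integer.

Answer: 15

Derivation:
Step 1: enter (0,7), '.' pass, move left to (0,6)
Step 2: enter (0,6), '.' pass, move left to (0,5)
Step 3: enter (0,5), '.' pass, move left to (0,4)
Step 4: enter (0,4), '.' pass, move left to (0,3)
Step 5: enter (0,3), '.' pass, move left to (0,2)
Step 6: enter (0,2), '.' pass, move left to (0,1)
Step 7: enter (0,1), '/' deflects left->down, move down to (1,1)
Step 8: enter (1,1), '.' pass, move down to (2,1)
Step 9: enter (2,1), '.' pass, move down to (3,1)
Step 10: enter (3,1), '.' pass, move down to (4,1)
Step 11: enter (4,1), '.' pass, move down to (5,1)
Step 12: enter (5,1), '.' pass, move down to (6,1)
Step 13: enter (6,1), '.' pass, move down to (7,1)
Step 14: enter (7,1), '.' pass, move down to (8,1)
Step 15: enter (8,1), '.' pass, move down to (9,1)
Step 16: at (9,1) — EXIT via bottom edge, pos 1
Distinct cells visited: 15 (path length 15)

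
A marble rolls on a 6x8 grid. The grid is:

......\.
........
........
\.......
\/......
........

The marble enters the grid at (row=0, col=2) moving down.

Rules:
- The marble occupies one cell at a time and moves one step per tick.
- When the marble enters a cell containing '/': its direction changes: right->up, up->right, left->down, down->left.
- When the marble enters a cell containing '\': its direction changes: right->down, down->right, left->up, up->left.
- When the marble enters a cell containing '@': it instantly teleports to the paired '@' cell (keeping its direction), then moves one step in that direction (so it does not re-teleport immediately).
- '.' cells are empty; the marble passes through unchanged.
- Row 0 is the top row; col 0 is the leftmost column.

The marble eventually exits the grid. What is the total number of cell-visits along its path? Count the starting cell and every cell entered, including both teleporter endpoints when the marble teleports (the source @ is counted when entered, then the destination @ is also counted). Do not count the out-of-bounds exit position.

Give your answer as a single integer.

Answer: 6

Derivation:
Step 1: enter (0,2), '.' pass, move down to (1,2)
Step 2: enter (1,2), '.' pass, move down to (2,2)
Step 3: enter (2,2), '.' pass, move down to (3,2)
Step 4: enter (3,2), '.' pass, move down to (4,2)
Step 5: enter (4,2), '.' pass, move down to (5,2)
Step 6: enter (5,2), '.' pass, move down to (6,2)
Step 7: at (6,2) — EXIT via bottom edge, pos 2
Path length (cell visits): 6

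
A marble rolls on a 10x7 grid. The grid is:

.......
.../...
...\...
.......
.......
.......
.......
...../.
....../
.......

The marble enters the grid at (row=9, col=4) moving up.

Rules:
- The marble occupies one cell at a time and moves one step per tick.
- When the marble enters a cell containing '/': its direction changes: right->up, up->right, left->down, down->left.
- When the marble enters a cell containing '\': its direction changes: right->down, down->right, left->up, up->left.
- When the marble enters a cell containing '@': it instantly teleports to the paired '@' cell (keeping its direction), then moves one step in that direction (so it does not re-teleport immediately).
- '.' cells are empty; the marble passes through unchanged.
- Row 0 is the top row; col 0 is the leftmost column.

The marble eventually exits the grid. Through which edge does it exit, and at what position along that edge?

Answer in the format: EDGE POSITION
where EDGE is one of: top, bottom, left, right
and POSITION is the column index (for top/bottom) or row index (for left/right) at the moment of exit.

Step 1: enter (9,4), '.' pass, move up to (8,4)
Step 2: enter (8,4), '.' pass, move up to (7,4)
Step 3: enter (7,4), '.' pass, move up to (6,4)
Step 4: enter (6,4), '.' pass, move up to (5,4)
Step 5: enter (5,4), '.' pass, move up to (4,4)
Step 6: enter (4,4), '.' pass, move up to (3,4)
Step 7: enter (3,4), '.' pass, move up to (2,4)
Step 8: enter (2,4), '.' pass, move up to (1,4)
Step 9: enter (1,4), '.' pass, move up to (0,4)
Step 10: enter (0,4), '.' pass, move up to (-1,4)
Step 11: at (-1,4) — EXIT via top edge, pos 4

Answer: top 4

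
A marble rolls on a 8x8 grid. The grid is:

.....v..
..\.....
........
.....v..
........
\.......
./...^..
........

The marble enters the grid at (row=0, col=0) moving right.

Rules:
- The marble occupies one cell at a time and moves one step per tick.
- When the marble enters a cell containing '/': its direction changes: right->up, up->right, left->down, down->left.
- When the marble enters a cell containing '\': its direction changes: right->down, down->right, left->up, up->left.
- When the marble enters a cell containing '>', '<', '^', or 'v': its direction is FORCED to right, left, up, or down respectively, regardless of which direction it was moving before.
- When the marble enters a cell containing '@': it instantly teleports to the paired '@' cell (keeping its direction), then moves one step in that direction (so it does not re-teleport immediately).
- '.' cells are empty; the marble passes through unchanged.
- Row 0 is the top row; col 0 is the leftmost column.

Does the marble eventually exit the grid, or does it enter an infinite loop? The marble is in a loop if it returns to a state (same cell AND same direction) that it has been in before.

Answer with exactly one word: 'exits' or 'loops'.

Step 1: enter (0,0), '.' pass, move right to (0,1)
Step 2: enter (0,1), '.' pass, move right to (0,2)
Step 3: enter (0,2), '.' pass, move right to (0,3)
Step 4: enter (0,3), '.' pass, move right to (0,4)
Step 5: enter (0,4), '.' pass, move right to (0,5)
Step 6: enter (0,5), 'v' forces right->down, move down to (1,5)
Step 7: enter (1,5), '.' pass, move down to (2,5)
Step 8: enter (2,5), '.' pass, move down to (3,5)
Step 9: enter (3,5), 'v' forces down->down, move down to (4,5)
Step 10: enter (4,5), '.' pass, move down to (5,5)
Step 11: enter (5,5), '.' pass, move down to (6,5)
Step 12: enter (6,5), '^' forces down->up, move up to (5,5)
Step 13: enter (5,5), '.' pass, move up to (4,5)
Step 14: enter (4,5), '.' pass, move up to (3,5)
Step 15: enter (3,5), 'v' forces up->down, move down to (4,5)
Step 16: at (4,5) dir=down — LOOP DETECTED (seen before)

Answer: loops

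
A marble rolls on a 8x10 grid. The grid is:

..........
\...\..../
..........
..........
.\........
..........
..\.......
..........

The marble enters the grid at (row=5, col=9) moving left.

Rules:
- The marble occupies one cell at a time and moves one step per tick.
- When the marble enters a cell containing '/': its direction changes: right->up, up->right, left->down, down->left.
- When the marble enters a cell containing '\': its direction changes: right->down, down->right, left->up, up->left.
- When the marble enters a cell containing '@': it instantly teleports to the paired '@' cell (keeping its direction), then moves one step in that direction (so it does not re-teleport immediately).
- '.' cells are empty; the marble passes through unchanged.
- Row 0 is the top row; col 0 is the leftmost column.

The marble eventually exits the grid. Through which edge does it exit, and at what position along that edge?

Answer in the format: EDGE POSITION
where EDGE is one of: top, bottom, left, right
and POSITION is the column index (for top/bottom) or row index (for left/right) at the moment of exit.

Step 1: enter (5,9), '.' pass, move left to (5,8)
Step 2: enter (5,8), '.' pass, move left to (5,7)
Step 3: enter (5,7), '.' pass, move left to (5,6)
Step 4: enter (5,6), '.' pass, move left to (5,5)
Step 5: enter (5,5), '.' pass, move left to (5,4)
Step 6: enter (5,4), '.' pass, move left to (5,3)
Step 7: enter (5,3), '.' pass, move left to (5,2)
Step 8: enter (5,2), '.' pass, move left to (5,1)
Step 9: enter (5,1), '.' pass, move left to (5,0)
Step 10: enter (5,0), '.' pass, move left to (5,-1)
Step 11: at (5,-1) — EXIT via left edge, pos 5

Answer: left 5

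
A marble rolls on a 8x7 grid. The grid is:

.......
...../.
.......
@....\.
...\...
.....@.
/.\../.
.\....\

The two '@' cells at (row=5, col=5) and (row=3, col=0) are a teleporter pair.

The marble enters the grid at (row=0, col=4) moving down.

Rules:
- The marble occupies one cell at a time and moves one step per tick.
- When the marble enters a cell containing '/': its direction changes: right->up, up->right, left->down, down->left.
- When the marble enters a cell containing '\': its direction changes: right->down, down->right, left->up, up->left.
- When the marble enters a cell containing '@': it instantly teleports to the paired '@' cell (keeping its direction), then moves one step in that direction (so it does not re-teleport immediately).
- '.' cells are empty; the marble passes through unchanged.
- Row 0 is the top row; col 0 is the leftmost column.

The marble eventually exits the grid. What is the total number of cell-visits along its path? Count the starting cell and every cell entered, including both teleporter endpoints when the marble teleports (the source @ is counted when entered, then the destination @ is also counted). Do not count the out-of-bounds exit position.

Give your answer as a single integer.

Step 1: enter (0,4), '.' pass, move down to (1,4)
Step 2: enter (1,4), '.' pass, move down to (2,4)
Step 3: enter (2,4), '.' pass, move down to (3,4)
Step 4: enter (3,4), '.' pass, move down to (4,4)
Step 5: enter (4,4), '.' pass, move down to (5,4)
Step 6: enter (5,4), '.' pass, move down to (6,4)
Step 7: enter (6,4), '.' pass, move down to (7,4)
Step 8: enter (7,4), '.' pass, move down to (8,4)
Step 9: at (8,4) — EXIT via bottom edge, pos 4
Path length (cell visits): 8

Answer: 8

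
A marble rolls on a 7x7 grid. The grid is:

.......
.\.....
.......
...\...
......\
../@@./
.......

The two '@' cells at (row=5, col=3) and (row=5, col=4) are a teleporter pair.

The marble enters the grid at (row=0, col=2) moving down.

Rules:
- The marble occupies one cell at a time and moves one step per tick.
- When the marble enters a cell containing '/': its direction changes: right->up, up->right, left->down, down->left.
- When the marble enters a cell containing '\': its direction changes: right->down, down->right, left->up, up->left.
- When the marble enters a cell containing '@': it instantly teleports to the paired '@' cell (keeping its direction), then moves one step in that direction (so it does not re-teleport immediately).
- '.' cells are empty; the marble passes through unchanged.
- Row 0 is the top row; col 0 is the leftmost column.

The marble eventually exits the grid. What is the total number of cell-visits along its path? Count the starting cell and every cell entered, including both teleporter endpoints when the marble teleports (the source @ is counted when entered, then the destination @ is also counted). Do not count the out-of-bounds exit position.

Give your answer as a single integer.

Answer: 8

Derivation:
Step 1: enter (0,2), '.' pass, move down to (1,2)
Step 2: enter (1,2), '.' pass, move down to (2,2)
Step 3: enter (2,2), '.' pass, move down to (3,2)
Step 4: enter (3,2), '.' pass, move down to (4,2)
Step 5: enter (4,2), '.' pass, move down to (5,2)
Step 6: enter (5,2), '/' deflects down->left, move left to (5,1)
Step 7: enter (5,1), '.' pass, move left to (5,0)
Step 8: enter (5,0), '.' pass, move left to (5,-1)
Step 9: at (5,-1) — EXIT via left edge, pos 5
Path length (cell visits): 8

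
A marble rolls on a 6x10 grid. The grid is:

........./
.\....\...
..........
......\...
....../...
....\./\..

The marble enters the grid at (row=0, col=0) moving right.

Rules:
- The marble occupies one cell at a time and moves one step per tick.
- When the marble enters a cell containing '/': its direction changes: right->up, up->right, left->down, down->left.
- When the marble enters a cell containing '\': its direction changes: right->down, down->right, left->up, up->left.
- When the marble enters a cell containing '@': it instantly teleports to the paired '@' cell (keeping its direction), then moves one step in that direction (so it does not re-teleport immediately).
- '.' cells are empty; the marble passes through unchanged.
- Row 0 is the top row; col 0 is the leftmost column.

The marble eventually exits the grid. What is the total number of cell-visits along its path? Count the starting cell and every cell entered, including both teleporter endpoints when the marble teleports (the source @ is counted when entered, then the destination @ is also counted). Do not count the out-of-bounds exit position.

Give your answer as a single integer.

Step 1: enter (0,0), '.' pass, move right to (0,1)
Step 2: enter (0,1), '.' pass, move right to (0,2)
Step 3: enter (0,2), '.' pass, move right to (0,3)
Step 4: enter (0,3), '.' pass, move right to (0,4)
Step 5: enter (0,4), '.' pass, move right to (0,5)
Step 6: enter (0,5), '.' pass, move right to (0,6)
Step 7: enter (0,6), '.' pass, move right to (0,7)
Step 8: enter (0,7), '.' pass, move right to (0,8)
Step 9: enter (0,8), '.' pass, move right to (0,9)
Step 10: enter (0,9), '/' deflects right->up, move up to (-1,9)
Step 11: at (-1,9) — EXIT via top edge, pos 9
Path length (cell visits): 10

Answer: 10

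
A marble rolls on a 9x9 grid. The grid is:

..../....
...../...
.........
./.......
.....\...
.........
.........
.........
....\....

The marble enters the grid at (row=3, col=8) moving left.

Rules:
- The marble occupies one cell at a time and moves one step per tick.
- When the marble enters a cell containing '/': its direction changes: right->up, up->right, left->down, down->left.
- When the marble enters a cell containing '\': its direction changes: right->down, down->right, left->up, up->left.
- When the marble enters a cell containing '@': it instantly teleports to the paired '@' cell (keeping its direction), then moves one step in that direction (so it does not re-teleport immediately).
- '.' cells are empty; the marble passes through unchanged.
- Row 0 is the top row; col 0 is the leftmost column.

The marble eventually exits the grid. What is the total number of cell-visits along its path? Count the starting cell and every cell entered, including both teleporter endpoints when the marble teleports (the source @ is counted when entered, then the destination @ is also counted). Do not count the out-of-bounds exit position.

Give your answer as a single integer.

Step 1: enter (3,8), '.' pass, move left to (3,7)
Step 2: enter (3,7), '.' pass, move left to (3,6)
Step 3: enter (3,6), '.' pass, move left to (3,5)
Step 4: enter (3,5), '.' pass, move left to (3,4)
Step 5: enter (3,4), '.' pass, move left to (3,3)
Step 6: enter (3,3), '.' pass, move left to (3,2)
Step 7: enter (3,2), '.' pass, move left to (3,1)
Step 8: enter (3,1), '/' deflects left->down, move down to (4,1)
Step 9: enter (4,1), '.' pass, move down to (5,1)
Step 10: enter (5,1), '.' pass, move down to (6,1)
Step 11: enter (6,1), '.' pass, move down to (7,1)
Step 12: enter (7,1), '.' pass, move down to (8,1)
Step 13: enter (8,1), '.' pass, move down to (9,1)
Step 14: at (9,1) — EXIT via bottom edge, pos 1
Path length (cell visits): 13

Answer: 13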